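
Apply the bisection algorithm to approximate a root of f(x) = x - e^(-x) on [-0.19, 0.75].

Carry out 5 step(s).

f(x) = x - e^(-x)
Initial interval: [-0.19, 0.75]

Iteration 1:
  c_1 = (-0.190000 + 0.750000)/2 = 0.280000
  f(c_1) = f(0.280000) = -0.475784
  f(a) × f(c) ≥ 0, new interval: [0.280000, 0.750000]
Iteration 2:
  c_2 = (0.280000 + 0.750000)/2 = 0.515000
  f(c_2) = f(0.515000) = -0.082501
  f(a) × f(c) ≥ 0, new interval: [0.515000, 0.750000]
Iteration 3:
  c_3 = (0.515000 + 0.750000)/2 = 0.632500
  f(c_3) = f(0.632500) = 0.101238
  f(a) × f(c) < 0, new interval: [0.515000, 0.632500]
Iteration 4:
  c_4 = (0.515000 + 0.632500)/2 = 0.573750
  f(c_4) = f(0.573750) = 0.010341
  f(a) × f(c) < 0, new interval: [0.515000, 0.573750]
Iteration 5:
  c_5 = (0.515000 + 0.573750)/2 = 0.544375
  f(c_5) = f(0.544375) = -0.035829
  f(a) × f(c) ≥ 0, new interval: [0.544375, 0.573750]

After 5 iteration(s), the approximation is c_5 = 0.544375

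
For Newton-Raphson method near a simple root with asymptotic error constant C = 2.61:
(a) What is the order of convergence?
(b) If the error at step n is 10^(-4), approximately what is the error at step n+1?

(a) Newton-Raphson has quadratic (order 2) convergence near simple roots.
    This means |e_{n+1}| ≈ C|e_n|².

(b) With |e_n| = 10^(-4) and C = 2.61:
    |e_{n+1}| ≈ 2.61 × (10^(-4))² = 2.61 × 10^(-8)

(a) 2 (quadratic); (b) |e_{n+1}| ≈ 2.610e-08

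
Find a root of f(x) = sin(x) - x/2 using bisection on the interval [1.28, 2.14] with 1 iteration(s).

f(x) = sin(x) - x/2
Initial interval: [1.28, 2.14]

Iteration 1:
  c_1 = (1.280000 + 2.140000)/2 = 1.710000
  f(c_1) = f(1.710000) = 0.135327
  f(a) × f(c) ≥ 0, new interval: [1.710000, 2.140000]

After 1 iteration(s), the approximation is c_1 = 1.710000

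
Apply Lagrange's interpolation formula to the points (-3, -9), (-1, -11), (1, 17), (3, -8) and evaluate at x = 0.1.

Lagrange interpolation formula:
P(x) = Σ yᵢ × Lᵢ(x)
where Lᵢ(x) = Π_{j≠i} (x - xⱼ)/(xᵢ - xⱼ)

L_0(0.1) = (0.1 - (-1))/(-3 - (-1)) × (0.1 - 1)/(-3 - 1) × (0.1 - 3)/(-3 - 3) = -0.059813
L_1(0.1) = (0.1 - (-3))/(-1 - (-3)) × (0.1 - 1)/(-1 - 1) × (0.1 - 3)/(-1 - 3) = 0.505687
L_2(0.1) = (0.1 - (-3))/(1 - (-3)) × (0.1 - (-1))/(1 - (-1)) × (0.1 - 3)/(1 - 3) = 0.618063
L_3(0.1) = (0.1 - (-3))/(3 - (-3)) × (0.1 - (-1))/(3 - (-1)) × (0.1 - 1)/(3 - 1) = -0.063938

P(0.1) = (-9)×L_0(0.1) + (-11)×L_1(0.1) + 17×L_2(0.1) + (-8)×L_3(0.1)
P(0.1) = 5.994313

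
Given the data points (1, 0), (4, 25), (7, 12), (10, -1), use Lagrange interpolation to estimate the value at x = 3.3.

Lagrange interpolation formula:
P(x) = Σ yᵢ × Lᵢ(x)
where Lᵢ(x) = Π_{j≠i} (x - xⱼ)/(xᵢ - xⱼ)

L_0(3.3) = (3.3 - 4)/(1 - 4) × (3.3 - 7)/(1 - 7) × (3.3 - 10)/(1 - 10) = 0.107117
L_1(3.3) = (3.3 - 1)/(4 - 1) × (3.3 - 7)/(4 - 7) × (3.3 - 10)/(4 - 10) = 1.055870
L_2(3.3) = (3.3 - 1)/(7 - 1) × (3.3 - 4)/(7 - 4) × (3.3 - 10)/(7 - 10) = -0.199759
L_3(3.3) = (3.3 - 1)/(10 - 1) × (3.3 - 4)/(10 - 4) × (3.3 - 7)/(10 - 7) = 0.036772

P(3.3) = 0×L_0(3.3) + 25×L_1(3.3) + 12×L_2(3.3) + (-1)×L_3(3.3)
P(3.3) = 23.962877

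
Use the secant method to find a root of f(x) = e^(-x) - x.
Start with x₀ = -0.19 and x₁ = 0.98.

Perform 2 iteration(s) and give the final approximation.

f(x) = e^(-x) - x
x₀ = -0.19, x₁ = 0.98

Secant formula: x_{n+1} = x_n - f(x_n)(x_n - x_{n-1})/(f(x_n) - f(x_{n-1}))

Iteration 1:
  f(-0.190000) = 1.399250
  f(0.980000) = -0.604689
  x_2 = 0.980000 - (-0.604689)×(0.980000 - (-0.190000))/(-0.604689 - 1.399250)
       = 0.626952
Iteration 2:
  f(0.980000) = -0.604689
  f(0.626952) = -0.092735
  x_3 = 0.626952 - (-0.092735)×(0.626952 - 0.980000)/(-0.092735 - (-0.604689))
       = 0.563002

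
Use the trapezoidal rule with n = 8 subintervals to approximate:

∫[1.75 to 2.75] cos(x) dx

f(x) = cos(x)
a = 1.75, b = 2.75, n = 8
h = (b - a)/n = 0.125000

Trapezoidal rule: (h/2)[f(x₀) + 2f(x₁) + 2f(x₂) + ... + f(xₙ)]

x_0 = 1.7500, f(x_0) = -0.178246, coefficient = 1
x_1 = 1.8750, f(x_1) = -0.299534, coefficient = 2
x_2 = 2.0000, f(x_2) = -0.416147, coefficient = 2
x_3 = 2.1250, f(x_3) = -0.526266, coefficient = 2
x_4 = 2.2500, f(x_4) = -0.628174, coefficient = 2
x_5 = 2.3750, f(x_5) = -0.720278, coefficient = 2
x_6 = 2.5000, f(x_6) = -0.801144, coefficient = 2
x_7 = 2.6250, f(x_7) = -0.869507, coefficient = 2
x_8 = 2.7500, f(x_8) = -0.924302, coefficient = 1

I ≈ (0.125000/2) × -9.624648 = -0.601540
Exact value: -0.602325
Error: 0.000784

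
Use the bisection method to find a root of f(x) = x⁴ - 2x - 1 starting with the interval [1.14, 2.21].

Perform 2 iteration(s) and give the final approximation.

f(x) = x⁴ - 2x - 1
Initial interval: [1.14, 2.21]

Iteration 1:
  c_1 = (1.140000 + 2.210000)/2 = 1.675000
  f(c_1) = f(1.675000) = 3.521532
  f(a) × f(c) < 0, new interval: [1.140000, 1.675000]
Iteration 2:
  c_2 = (1.140000 + 1.675000)/2 = 1.407500
  f(c_2) = f(1.407500) = 0.109584
  f(a) × f(c) < 0, new interval: [1.140000, 1.407500]

After 2 iteration(s), the approximation is c_2 = 1.407500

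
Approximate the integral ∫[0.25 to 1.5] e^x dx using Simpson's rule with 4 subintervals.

f(x) = e^x
a = 0.25, b = 1.5, n = 4
h = (b - a)/n = 0.312500

Simpson's rule: (h/3)[f(x₀) + 4f(x₁) + 2f(x₂) + ... + f(xₙ)]

x_0 = 0.2500, f(x_0) = 1.284025, coefficient = 1
x_1 = 0.5625, f(x_1) = 1.755055, coefficient = 4
x_2 = 0.8750, f(x_2) = 2.398875, coefficient = 2
x_3 = 1.1875, f(x_3) = 3.278874, coefficient = 4
x_4 = 1.5000, f(x_4) = 4.481689, coefficient = 1

I ≈ (0.312500/3) × 30.699179 = 3.197831
Exact value: 3.197664
Error: 0.000167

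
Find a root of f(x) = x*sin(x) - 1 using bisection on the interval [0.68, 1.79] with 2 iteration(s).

f(x) = x*sin(x) - 1
Initial interval: [0.68, 1.79]

Iteration 1:
  c_1 = (0.680000 + 1.790000)/2 = 1.235000
  f(c_1) = f(1.235000) = 0.166023
  f(a) × f(c) < 0, new interval: [0.680000, 1.235000]
Iteration 2:
  c_2 = (0.680000 + 1.235000)/2 = 0.957500
  f(c_2) = f(0.957500) = -0.216999
  f(a) × f(c) ≥ 0, new interval: [0.957500, 1.235000]

After 2 iteration(s), the approximation is c_2 = 0.957500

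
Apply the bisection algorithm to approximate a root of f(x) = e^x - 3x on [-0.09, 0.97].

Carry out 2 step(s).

f(x) = e^x - 3x
Initial interval: [-0.09, 0.97]

Iteration 1:
  c_1 = (-0.090000 + 0.970000)/2 = 0.440000
  f(c_1) = f(0.440000) = 0.232707
  f(a) × f(c) ≥ 0, new interval: [0.440000, 0.970000]
Iteration 2:
  c_2 = (0.440000 + 0.970000)/2 = 0.705000
  f(c_2) = f(0.705000) = -0.091153
  f(a) × f(c) < 0, new interval: [0.440000, 0.705000]

After 2 iteration(s), the approximation is c_2 = 0.705000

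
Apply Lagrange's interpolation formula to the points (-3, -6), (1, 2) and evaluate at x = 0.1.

Lagrange interpolation formula:
P(x) = Σ yᵢ × Lᵢ(x)
where Lᵢ(x) = Π_{j≠i} (x - xⱼ)/(xᵢ - xⱼ)

L_0(0.1) = (0.1 - 1)/(-3 - 1) = 0.225000
L_1(0.1) = (0.1 - (-3))/(1 - (-3)) = 0.775000

P(0.1) = (-6)×L_0(0.1) + 2×L_1(0.1)
P(0.1) = 0.200000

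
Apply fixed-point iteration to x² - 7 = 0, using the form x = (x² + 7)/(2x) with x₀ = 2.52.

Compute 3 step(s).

Equation: x² - 7 = 0
Fixed-point form: x = (x² + 7)/(2x)
x₀ = 2.52

x_1 = g(2.520000) = 2.648889
x_2 = g(2.648889) = 2.645753
x_3 = g(2.645753) = 2.645751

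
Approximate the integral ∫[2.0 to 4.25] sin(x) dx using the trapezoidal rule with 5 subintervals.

f(x) = sin(x)
a = 2.0, b = 4.25, n = 5
h = (b - a)/n = 0.450000

Trapezoidal rule: (h/2)[f(x₀) + 2f(x₁) + 2f(x₂) + ... + f(xₙ)]

x_0 = 2.0000, f(x_0) = 0.909297, coefficient = 1
x_1 = 2.4500, f(x_1) = 0.637765, coefficient = 2
x_2 = 2.9000, f(x_2) = 0.239249, coefficient = 2
x_3 = 3.3500, f(x_3) = -0.206902, coefficient = 2
x_4 = 3.8000, f(x_4) = -0.611858, coefficient = 2
x_5 = 4.2500, f(x_5) = -0.894989, coefficient = 1

I ≈ (0.450000/2) × 0.130816 = 0.029434
Exact value: 0.029941
Error: 0.000507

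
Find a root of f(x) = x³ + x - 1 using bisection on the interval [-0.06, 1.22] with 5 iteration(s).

f(x) = x³ + x - 1
Initial interval: [-0.06, 1.22]

Iteration 1:
  c_1 = (-0.060000 + 1.220000)/2 = 0.580000
  f(c_1) = f(0.580000) = -0.224888
  f(a) × f(c) ≥ 0, new interval: [0.580000, 1.220000]
Iteration 2:
  c_2 = (0.580000 + 1.220000)/2 = 0.900000
  f(c_2) = f(0.900000) = 0.629000
  f(a) × f(c) < 0, new interval: [0.580000, 0.900000]
Iteration 3:
  c_3 = (0.580000 + 0.900000)/2 = 0.740000
  f(c_3) = f(0.740000) = 0.145224
  f(a) × f(c) < 0, new interval: [0.580000, 0.740000]
Iteration 4:
  c_4 = (0.580000 + 0.740000)/2 = 0.660000
  f(c_4) = f(0.660000) = -0.052504
  f(a) × f(c) ≥ 0, new interval: [0.660000, 0.740000]
Iteration 5:
  c_5 = (0.660000 + 0.740000)/2 = 0.700000
  f(c_5) = f(0.700000) = 0.043000
  f(a) × f(c) < 0, new interval: [0.660000, 0.700000]

After 5 iteration(s), the approximation is c_5 = 0.700000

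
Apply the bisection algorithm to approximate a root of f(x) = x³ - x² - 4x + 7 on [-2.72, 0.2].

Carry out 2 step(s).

f(x) = x³ - x² - 4x + 7
Initial interval: [-2.72, 0.2]

Iteration 1:
  c_1 = (-2.720000 + 0.200000)/2 = -1.260000
  f(c_1) = f(-1.260000) = 8.452024
  f(a) × f(c) < 0, new interval: [-2.720000, -1.260000]
Iteration 2:
  c_2 = (-2.720000 + (-1.260000))/2 = -1.990000
  f(c_2) = f(-1.990000) = 3.119301
  f(a) × f(c) < 0, new interval: [-2.720000, -1.990000]

After 2 iteration(s), the approximation is c_2 = -1.990000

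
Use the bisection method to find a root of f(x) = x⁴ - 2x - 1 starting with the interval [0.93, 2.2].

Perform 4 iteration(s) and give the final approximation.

f(x) = x⁴ - 2x - 1
Initial interval: [0.93, 2.2]

Iteration 1:
  c_1 = (0.930000 + 2.200000)/2 = 1.565000
  f(c_1) = f(1.565000) = 1.868703
  f(a) × f(c) < 0, new interval: [0.930000, 1.565000]
Iteration 2:
  c_2 = (0.930000 + 1.565000)/2 = 1.247500
  f(c_2) = f(1.247500) = -1.073066
  f(a) × f(c) ≥ 0, new interval: [1.247500, 1.565000]
Iteration 3:
  c_3 = (1.247500 + 1.565000)/2 = 1.406250
  f(c_3) = f(1.406250) = 0.098161
  f(a) × f(c) < 0, new interval: [1.247500, 1.406250]
Iteration 4:
  c_4 = (1.247500 + 1.406250)/2 = 1.326875
  f(c_4) = f(1.326875) = -0.554047
  f(a) × f(c) ≥ 0, new interval: [1.326875, 1.406250]

After 4 iteration(s), the approximation is c_4 = 1.326875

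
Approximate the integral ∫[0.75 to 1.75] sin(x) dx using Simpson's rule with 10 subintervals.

f(x) = sin(x)
a = 0.75, b = 1.75, n = 10
h = (b - a)/n = 0.100000

Simpson's rule: (h/3)[f(x₀) + 4f(x₁) + 2f(x₂) + ... + f(xₙ)]

x_0 = 0.7500, f(x_0) = 0.681639, coefficient = 1
x_1 = 0.8500, f(x_1) = 0.751280, coefficient = 4
x_2 = 0.9500, f(x_2) = 0.813416, coefficient = 2
x_3 = 1.0500, f(x_3) = 0.867423, coefficient = 4
x_4 = 1.1500, f(x_4) = 0.912764, coefficient = 2
x_5 = 1.2500, f(x_5) = 0.948985, coefficient = 4
x_6 = 1.3500, f(x_6) = 0.975723, coefficient = 2
x_7 = 1.4500, f(x_7) = 0.992713, coefficient = 4
x_8 = 1.5500, f(x_8) = 0.999784, coefficient = 2
x_9 = 1.6500, f(x_9) = 0.996865, coefficient = 4
x_10 = 1.7500, f(x_10) = 0.983986, coefficient = 1

I ≈ (0.100000/3) × 27.298063 = 0.909935
Exact value: 0.909935
Error: 0.000001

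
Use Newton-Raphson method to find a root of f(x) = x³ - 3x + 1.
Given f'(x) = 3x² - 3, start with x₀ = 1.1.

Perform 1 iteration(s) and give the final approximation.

f(x) = x³ - 3x + 1
f'(x) = 3x² - 3
x₀ = 1.1

Newton-Raphson formula: x_{n+1} = x_n - f(x_n)/f'(x_n)

Iteration 1:
  f(1.100000) = -0.969000
  f'(1.100000) = 0.630000
  x_1 = 1.100000 - (-0.969000)/0.630000 = 2.638095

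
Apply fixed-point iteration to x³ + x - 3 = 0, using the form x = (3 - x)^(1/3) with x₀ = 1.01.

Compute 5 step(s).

Equation: x³ + x - 3 = 0
Fixed-point form: x = (3 - x)^(1/3)
x₀ = 1.01

x_1 = g(1.010000) = 1.257818
x_2 = g(1.257818) = 1.203274
x_3 = g(1.203274) = 1.215702
x_4 = g(1.215702) = 1.212893
x_5 = g(1.212893) = 1.213529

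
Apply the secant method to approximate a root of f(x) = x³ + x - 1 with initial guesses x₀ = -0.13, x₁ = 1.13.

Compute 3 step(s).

f(x) = x³ + x - 1
x₀ = -0.13, x₁ = 1.13

Secant formula: x_{n+1} = x_n - f(x_n)(x_n - x_{n-1})/(f(x_n) - f(x_{n-1}))

Iteration 1:
  f(-0.130000) = -1.132197
  f(1.130000) = 1.572897
  x_2 = 1.130000 - 1.572897×(1.130000 - (-0.130000))/(1.572897 - (-1.132197))
       = 0.397364
Iteration 2:
  f(1.130000) = 1.572897
  f(0.397364) = -0.539893
  x_3 = 0.397364 - (-0.539893)×(0.397364 - 1.130000)/(-0.539893 - 1.572897)
       = 0.584578
Iteration 3:
  f(0.397364) = -0.539893
  f(0.584578) = -0.215652
  x_4 = 0.584578 - (-0.215652)×(0.584578 - 0.397364)/(-0.215652 - (-0.539893))
       = 0.709095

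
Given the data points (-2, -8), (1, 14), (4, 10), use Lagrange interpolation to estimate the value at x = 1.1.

Lagrange interpolation formula:
P(x) = Σ yᵢ × Lᵢ(x)
where Lᵢ(x) = Π_{j≠i} (x - xⱼ)/(xᵢ - xⱼ)

L_0(1.1) = (1.1 - 1)/(-2 - 1) × (1.1 - 4)/(-2 - 4) = -0.016111
L_1(1.1) = (1.1 - (-2))/(1 - (-2)) × (1.1 - 4)/(1 - 4) = 0.998889
L_2(1.1) = (1.1 - (-2))/(4 - (-2)) × (1.1 - 1)/(4 - 1) = 0.017222

P(1.1) = (-8)×L_0(1.1) + 14×L_1(1.1) + 10×L_2(1.1)
P(1.1) = 14.285556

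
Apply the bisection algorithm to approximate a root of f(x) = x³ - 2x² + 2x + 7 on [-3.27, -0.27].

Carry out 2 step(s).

f(x) = x³ - 2x² + 2x + 7
Initial interval: [-3.27, -0.27]

Iteration 1:
  c_1 = (-3.270000 + (-0.270000))/2 = -1.770000
  f(c_1) = f(-1.770000) = -8.351033
  f(a) × f(c) ≥ 0, new interval: [-1.770000, -0.270000]
Iteration 2:
  c_2 = (-1.770000 + (-0.270000))/2 = -1.020000
  f(c_2) = f(-1.020000) = 1.817992
  f(a) × f(c) < 0, new interval: [-1.770000, -1.020000]

After 2 iteration(s), the approximation is c_2 = -1.020000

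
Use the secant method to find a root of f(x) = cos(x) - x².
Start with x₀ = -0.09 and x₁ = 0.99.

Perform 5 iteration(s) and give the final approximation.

f(x) = cos(x) - x²
x₀ = -0.09, x₁ = 0.99

Secant formula: x_{n+1} = x_n - f(x_n)(x_n - x_{n-1})/(f(x_n) - f(x_{n-1}))

Iteration 1:
  f(-0.090000) = 0.987853
  f(0.990000) = -0.431410
  x_2 = 0.990000 - (-0.431410)×(0.990000 - (-0.090000))/(-0.431410 - 0.987853)
       = 0.661715
Iteration 2:
  f(0.990000) = -0.431410
  f(0.661715) = 0.351073
  x_3 = 0.661715 - 0.351073×(0.661715 - 0.990000)/(0.351073 - (-0.431410))
       = 0.809005
Iteration 3:
  f(0.661715) = 0.351073
  f(0.809005) = 0.035730
  x_4 = 0.809005 - 0.035730×(0.809005 - 0.661715)/(0.035730 - 0.351073)
       = 0.825694
Iteration 4:
  f(0.809005) = 0.035730
  f(0.825694) = -0.003723
  x_5 = 0.825694 - (-0.003723)×(0.825694 - 0.809005)/(-0.003723 - 0.035730)
       = 0.824119
Iteration 5:
  f(0.825694) = -0.003723
  f(0.824119) = 0.000032
  x_6 = 0.824119 - 0.000032×(0.824119 - 0.825694)/(0.000032 - (-0.003723))
       = 0.824132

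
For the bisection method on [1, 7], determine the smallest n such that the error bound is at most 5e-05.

We need (b-a)/2^n ≤ 5e-05
(7 - 1)/2^n ≤ 5e-05
6/2^n ≤ 5e-05
2^n ≥ 120000
n ≥ log₂(120000) = 16.87
n ≥ 17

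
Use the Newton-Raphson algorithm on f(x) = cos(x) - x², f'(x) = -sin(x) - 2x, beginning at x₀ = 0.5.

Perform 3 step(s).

f(x) = cos(x) - x²
f'(x) = -sin(x) - 2x
x₀ = 0.5

Newton-Raphson formula: x_{n+1} = x_n - f(x_n)/f'(x_n)

Iteration 1:
  f(0.500000) = 0.627583
  f'(0.500000) = -1.479426
  x_1 = 0.500000 - 0.627583/(-1.479426) = 0.924207
Iteration 2:
  f(0.924207) = -0.251691
  f'(0.924207) = -2.646557
  x_2 = 0.924207 - (-0.251691)/(-2.646557) = 0.829106
Iteration 3:
  f(0.829106) = -0.011881
  f'(0.829106) = -2.395539
  x_3 = 0.829106 - (-0.011881)/(-2.395539) = 0.824146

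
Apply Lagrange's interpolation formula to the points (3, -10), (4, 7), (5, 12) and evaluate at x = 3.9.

Lagrange interpolation formula:
P(x) = Σ yᵢ × Lᵢ(x)
where Lᵢ(x) = Π_{j≠i} (x - xⱼ)/(xᵢ - xⱼ)

L_0(3.9) = (3.9 - 4)/(3 - 4) × (3.9 - 5)/(3 - 5) = 0.055000
L_1(3.9) = (3.9 - 3)/(4 - 3) × (3.9 - 5)/(4 - 5) = 0.990000
L_2(3.9) = (3.9 - 3)/(5 - 3) × (3.9 - 4)/(5 - 4) = -0.045000

P(3.9) = (-10)×L_0(3.9) + 7×L_1(3.9) + 12×L_2(3.9)
P(3.9) = 5.840000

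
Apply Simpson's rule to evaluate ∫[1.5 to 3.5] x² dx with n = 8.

f(x) = x²
a = 1.5, b = 3.5, n = 8
h = (b - a)/n = 0.250000

Simpson's rule: (h/3)[f(x₀) + 4f(x₁) + 2f(x₂) + ... + f(xₙ)]

x_0 = 1.5000, f(x_0) = 2.250000, coefficient = 1
x_1 = 1.7500, f(x_1) = 3.062500, coefficient = 4
x_2 = 2.0000, f(x_2) = 4.000000, coefficient = 2
x_3 = 2.2500, f(x_3) = 5.062500, coefficient = 4
x_4 = 2.5000, f(x_4) = 6.250000, coefficient = 2
x_5 = 2.7500, f(x_5) = 7.562500, coefficient = 4
x_6 = 3.0000, f(x_6) = 9.000000, coefficient = 2
x_7 = 3.2500, f(x_7) = 10.562500, coefficient = 4
x_8 = 3.5000, f(x_8) = 12.250000, coefficient = 1

I ≈ (0.250000/3) × 158.000000 = 13.166667
Exact value: 13.166667
Error: 0.000000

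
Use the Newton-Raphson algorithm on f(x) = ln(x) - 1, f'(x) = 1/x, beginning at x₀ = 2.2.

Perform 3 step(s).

f(x) = ln(x) - 1
f'(x) = 1/x
x₀ = 2.2

Newton-Raphson formula: x_{n+1} = x_n - f(x_n)/f'(x_n)

Iteration 1:
  f(2.200000) = -0.211543
  f'(2.200000) = 0.454545
  x_1 = 2.200000 - (-0.211543)/0.454545 = 2.665394
Iteration 2:
  f(2.665394) = -0.019648
  f'(2.665394) = 0.375179
  x_2 = 2.665394 - (-0.019648)/0.375179 = 2.717764
Iteration 3:
  f(2.717764) = -0.000191
  f'(2.717764) = 0.367950
  x_3 = 2.717764 - (-0.000191)/0.367950 = 2.718282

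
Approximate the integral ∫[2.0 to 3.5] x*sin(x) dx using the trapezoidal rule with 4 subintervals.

f(x) = x*sin(x)
a = 2.0, b = 3.5, n = 4
h = (b - a)/n = 0.375000

Trapezoidal rule: (h/2)[f(x₀) + 2f(x₁) + 2f(x₂) + ... + f(xₙ)]

x_0 = 2.0000, f(x_0) = 1.818595, coefficient = 1
x_1 = 2.3750, f(x_1) = 1.647502, coefficient = 2
x_2 = 2.7500, f(x_2) = 1.049568, coefficient = 2
x_3 = 3.1250, f(x_3) = 0.051850, coefficient = 2
x_4 = 3.5000, f(x_4) = -1.227741, coefficient = 1

I ≈ (0.375000/2) × 6.088692 = 1.141630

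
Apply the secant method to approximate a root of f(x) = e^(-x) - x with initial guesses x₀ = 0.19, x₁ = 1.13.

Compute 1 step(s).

f(x) = e^(-x) - x
x₀ = 0.19, x₁ = 1.13

Secant formula: x_{n+1} = x_n - f(x_n)(x_n - x_{n-1})/(f(x_n) - f(x_{n-1}))

Iteration 1:
  f(0.190000) = 0.636959
  f(1.130000) = -0.806967
  x_2 = 1.130000 - (-0.806967)×(1.130000 - 0.190000)/(-0.806967 - 0.636959)
       = 0.604662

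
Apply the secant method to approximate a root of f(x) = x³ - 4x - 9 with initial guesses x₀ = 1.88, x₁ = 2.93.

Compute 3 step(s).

f(x) = x³ - 4x - 9
x₀ = 1.88, x₁ = 2.93

Secant formula: x_{n+1} = x_n - f(x_n)(x_n - x_{n-1})/(f(x_n) - f(x_{n-1}))

Iteration 1:
  f(1.880000) = -9.875328
  f(2.930000) = 4.433757
  x_2 = 2.930000 - 4.433757×(2.930000 - 1.880000)/(4.433757 - (-9.875328))
       = 2.604651
Iteration 2:
  f(2.930000) = 4.433757
  f(2.604651) = -1.748111
  x_3 = 2.604651 - (-1.748111)×(2.604651 - 2.930000)/(-1.748111 - 4.433757)
       = 2.696653
Iteration 3:
  f(2.604651) = -1.748111
  f(2.696653) = -0.176713
  x_4 = 2.696653 - (-0.176713)×(2.696653 - 2.604651)/(-0.176713 - (-1.748111))
       = 2.707000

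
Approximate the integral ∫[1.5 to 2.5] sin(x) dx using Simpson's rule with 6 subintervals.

f(x) = sin(x)
a = 1.5, b = 2.5, n = 6
h = (b - a)/n = 0.166667

Simpson's rule: (h/3)[f(x₀) + 4f(x₁) + 2f(x₂) + ... + f(xₙ)]

x_0 = 1.5000, f(x_0) = 0.997495, coefficient = 1
x_1 = 1.6667, f(x_1) = 0.995408, coefficient = 4
x_2 = 1.8333, f(x_2) = 0.965735, coefficient = 2
x_3 = 2.0000, f(x_3) = 0.909297, coefficient = 4
x_4 = 2.1667, f(x_4) = 0.827660, coefficient = 2
x_5 = 2.3333, f(x_5) = 0.723086, coefficient = 4
x_6 = 2.5000, f(x_6) = 0.598472, coefficient = 1

I ≈ (0.166667/3) × 15.693922 = 0.871885
Exact value: 0.871881
Error: 0.000004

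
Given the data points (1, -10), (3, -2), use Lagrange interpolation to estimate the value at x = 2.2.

Lagrange interpolation formula:
P(x) = Σ yᵢ × Lᵢ(x)
where Lᵢ(x) = Π_{j≠i} (x - xⱼ)/(xᵢ - xⱼ)

L_0(2.2) = (2.2 - 3)/(1 - 3) = 0.400000
L_1(2.2) = (2.2 - 1)/(3 - 1) = 0.600000

P(2.2) = (-10)×L_0(2.2) + (-2)×L_1(2.2)
P(2.2) = -5.200000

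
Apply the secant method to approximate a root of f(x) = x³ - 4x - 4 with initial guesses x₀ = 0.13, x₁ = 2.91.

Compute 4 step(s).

f(x) = x³ - 4x - 4
x₀ = 0.13, x₁ = 2.91

Secant formula: x_{n+1} = x_n - f(x_n)(x_n - x_{n-1})/(f(x_n) - f(x_{n-1}))

Iteration 1:
  f(0.130000) = -4.517803
  f(2.910000) = 9.002171
  x_2 = 2.910000 - 9.002171×(2.910000 - 0.130000)/(9.002171 - (-4.517803))
       = 1.058958
Iteration 2:
  f(2.910000) = 9.002171
  f(1.058958) = -7.048325
  x_3 = 1.058958 - (-7.048325)×(1.058958 - 2.910000)/(-7.048325 - 9.002171)
       = 1.871814
Iteration 3:
  f(1.058958) = -7.048325
  f(1.871814) = -4.929002
  x_4 = 1.871814 - (-4.929002)×(1.871814 - 1.058958)/(-4.929002 - (-7.048325))
       = 3.762309
Iteration 4:
  f(1.871814) = -4.929002
  f(3.762309) = 34.206125
  x_5 = 3.762309 - 34.206125×(3.762309 - 1.871814)/(34.206125 - (-4.929002))
       = 2.109919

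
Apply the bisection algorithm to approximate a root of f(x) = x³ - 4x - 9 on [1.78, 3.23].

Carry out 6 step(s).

f(x) = x³ - 4x - 9
Initial interval: [1.78, 3.23]

Iteration 1:
  c_1 = (1.780000 + 3.230000)/2 = 2.505000
  f(c_1) = f(2.505000) = -3.301062
  f(a) × f(c) ≥ 0, new interval: [2.505000, 3.230000]
Iteration 2:
  c_2 = (2.505000 + 3.230000)/2 = 2.867500
  f(c_2) = f(2.867500) = 3.108180
  f(a) × f(c) < 0, new interval: [2.505000, 2.867500]
Iteration 3:
  c_3 = (2.505000 + 2.867500)/2 = 2.686250
  f(c_3) = f(2.686250) = -0.361184
  f(a) × f(c) ≥ 0, new interval: [2.686250, 2.867500]
Iteration 4:
  c_4 = (2.686250 + 2.867500)/2 = 2.776875
  f(c_4) = f(2.776875) = 1.305080
  f(a) × f(c) < 0, new interval: [2.686250, 2.776875]
Iteration 5:
  c_5 = (2.686250 + 2.776875)/2 = 2.731562
  f(c_5) = f(2.731562) = 0.455122
  f(a) × f(c) < 0, new interval: [2.686250, 2.731562]
Iteration 6:
  c_6 = (2.686250 + 2.731562)/2 = 2.708906
  f(c_6) = f(2.708906) = 0.042798
  f(a) × f(c) < 0, new interval: [2.686250, 2.708906]

After 6 iteration(s), the approximation is c_6 = 2.708906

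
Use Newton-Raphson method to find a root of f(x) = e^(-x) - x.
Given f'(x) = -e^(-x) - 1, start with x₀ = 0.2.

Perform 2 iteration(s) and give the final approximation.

f(x) = e^(-x) - x
f'(x) = -e^(-x) - 1
x₀ = 0.2

Newton-Raphson formula: x_{n+1} = x_n - f(x_n)/f'(x_n)

Iteration 1:
  f(0.200000) = 0.618731
  f'(0.200000) = -1.818731
  x_1 = 0.200000 - 0.618731/(-1.818731) = 0.540199
Iteration 2:
  f(0.540199) = 0.042433
  f'(0.540199) = -1.582632
  x_2 = 0.540199 - 0.042433/(-1.582632) = 0.567011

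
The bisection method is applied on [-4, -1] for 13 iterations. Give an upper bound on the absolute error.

Bisection error bound: |error| ≤ (b-a)/2^n
|error| ≤ (-1 - (-4))/2^13 = 3/2^13
|error| ≤ 0.0003662109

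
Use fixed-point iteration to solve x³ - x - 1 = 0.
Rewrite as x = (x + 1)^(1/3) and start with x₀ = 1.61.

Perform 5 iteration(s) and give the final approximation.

Equation: x³ - x - 1 = 0
Fixed-point form: x = (x + 1)^(1/3)
x₀ = 1.61

x_1 = g(1.610000) = 1.376830
x_2 = g(1.376830) = 1.334543
x_3 = g(1.334543) = 1.326582
x_4 = g(1.326582) = 1.325072
x_5 = g(1.325072) = 1.324785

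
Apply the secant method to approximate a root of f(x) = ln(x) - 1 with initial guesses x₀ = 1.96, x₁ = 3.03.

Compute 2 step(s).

f(x) = ln(x) - 1
x₀ = 1.96, x₁ = 3.03

Secant formula: x_{n+1} = x_n - f(x_n)(x_n - x_{n-1})/(f(x_n) - f(x_{n-1}))

Iteration 1:
  f(1.960000) = -0.327056
  f(3.030000) = 0.108563
  x_2 = 3.030000 - 0.108563×(3.030000 - 1.960000)/(0.108563 - (-0.327056))
       = 2.763340
Iteration 2:
  f(3.030000) = 0.108563
  f(2.763340) = 0.016440
  x_3 = 2.763340 - 0.016440×(2.763340 - 3.030000)/(0.016440 - 0.108563)
       = 2.715752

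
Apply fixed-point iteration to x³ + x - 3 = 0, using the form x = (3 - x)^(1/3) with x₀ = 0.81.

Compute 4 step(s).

Equation: x³ + x - 3 = 0
Fixed-point form: x = (3 - x)^(1/3)
x₀ = 0.81

x_1 = g(0.810000) = 1.298618
x_2 = g(1.298618) = 1.193807
x_3 = g(1.193807) = 1.217834
x_4 = g(1.217834) = 1.212410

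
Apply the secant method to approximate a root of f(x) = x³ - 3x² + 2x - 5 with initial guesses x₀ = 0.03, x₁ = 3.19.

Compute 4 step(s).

f(x) = x³ - 3x² + 2x - 5
x₀ = 0.03, x₁ = 3.19

Secant formula: x_{n+1} = x_n - f(x_n)(x_n - x_{n-1})/(f(x_n) - f(x_{n-1}))

Iteration 1:
  f(0.030000) = -4.942673
  f(3.190000) = 3.313459
  x_2 = 3.190000 - 3.313459×(3.190000 - 0.030000)/(3.313459 - (-4.942673))
       = 1.921787
Iteration 2:
  f(3.190000) = 3.313459
  f(1.921787) = -5.138552
  x_3 = 1.921787 - (-5.138552)×(1.921787 - 3.190000)/(-5.138552 - 3.313459)
       = 2.692820
Iteration 3:
  f(1.921787) = -5.138552
  f(2.692820) = -1.841808
  x_4 = 2.692820 - (-1.841808)×(2.692820 - 1.921787)/(-1.841808 - (-5.138552))
       = 3.123576
Iteration 4:
  f(2.692820) = -1.841808
  f(3.123576) = 2.452855
  x_5 = 3.123576 - 2.452855×(3.123576 - 2.692820)/(2.452855 - (-1.841808))
       = 2.877554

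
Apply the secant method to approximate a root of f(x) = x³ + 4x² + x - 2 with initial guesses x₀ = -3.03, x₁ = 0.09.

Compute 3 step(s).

f(x) = x³ + 4x² + x - 2
x₀ = -3.03, x₁ = 0.09

Secant formula: x_{n+1} = x_n - f(x_n)(x_n - x_{n-1})/(f(x_n) - f(x_{n-1}))

Iteration 1:
  f(-3.030000) = 3.875473
  f(0.090000) = -1.876871
  x_2 = 0.090000 - (-1.876871)×(0.090000 - (-3.030000))/(-1.876871 - 3.875473)
       = -0.927992
Iteration 2:
  f(0.090000) = -1.876871
  f(-0.927992) = -0.282475
  x_3 = -0.927992 - (-0.282475)×(-0.927992 - 0.090000)/(-0.282475 - (-1.876871))
       = -1.108347
Iteration 3:
  f(-0.927992) = -0.282475
  f(-1.108347) = 0.443854
  x_4 = -1.108347 - 0.443854×(-1.108347 - (-0.927992))/(0.443854 - (-0.282475))
       = -0.998133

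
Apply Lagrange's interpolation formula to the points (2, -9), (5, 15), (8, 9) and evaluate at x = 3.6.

Lagrange interpolation formula:
P(x) = Σ yᵢ × Lᵢ(x)
where Lᵢ(x) = Π_{j≠i} (x - xⱼ)/(xᵢ - xⱼ)

L_0(3.6) = (3.6 - 5)/(2 - 5) × (3.6 - 8)/(2 - 8) = 0.342222
L_1(3.6) = (3.6 - 2)/(5 - 2) × (3.6 - 8)/(5 - 8) = 0.782222
L_2(3.6) = (3.6 - 2)/(8 - 2) × (3.6 - 5)/(8 - 5) = -0.124444

P(3.6) = (-9)×L_0(3.6) + 15×L_1(3.6) + 9×L_2(3.6)
P(3.6) = 7.533333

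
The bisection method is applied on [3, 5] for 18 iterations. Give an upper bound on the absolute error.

Bisection error bound: |error| ≤ (b-a)/2^n
|error| ≤ (5 - 3)/2^18 = 2/2^18
|error| ≤ 0.0000076294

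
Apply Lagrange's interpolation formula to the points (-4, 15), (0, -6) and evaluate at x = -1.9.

Lagrange interpolation formula:
P(x) = Σ yᵢ × Lᵢ(x)
where Lᵢ(x) = Π_{j≠i} (x - xⱼ)/(xᵢ - xⱼ)

L_0(-1.9) = (-1.9 - 0)/(-4 - 0) = 0.475000
L_1(-1.9) = (-1.9 - (-4))/(0 - (-4)) = 0.525000

P(-1.9) = 15×L_0(-1.9) + (-6)×L_1(-1.9)
P(-1.9) = 3.975000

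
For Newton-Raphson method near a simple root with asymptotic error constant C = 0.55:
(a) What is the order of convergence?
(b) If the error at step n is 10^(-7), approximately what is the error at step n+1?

(a) Newton-Raphson has quadratic (order 2) convergence near simple roots.
    This means |e_{n+1}| ≈ C|e_n|².

(b) With |e_n| = 10^(-7) and C = 0.55:
    |e_{n+1}| ≈ 0.55 × (10^(-7))² = 0.55 × 10^(-14)

(a) 2 (quadratic); (b) |e_{n+1}| ≈ 5.500e-15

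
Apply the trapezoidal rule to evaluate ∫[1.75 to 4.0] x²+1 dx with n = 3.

f(x) = x²+1
a = 1.75, b = 4.0, n = 3
h = (b - a)/n = 0.750000

Trapezoidal rule: (h/2)[f(x₀) + 2f(x₁) + 2f(x₂) + ... + f(xₙ)]

x_0 = 1.7500, f(x_0) = 4.062500, coefficient = 1
x_1 = 2.5000, f(x_1) = 7.250000, coefficient = 2
x_2 = 3.2500, f(x_2) = 11.562500, coefficient = 2
x_3 = 4.0000, f(x_3) = 17.000000, coefficient = 1

I ≈ (0.750000/2) × 58.687500 = 22.007812
Exact value: 21.796875
Error: 0.210938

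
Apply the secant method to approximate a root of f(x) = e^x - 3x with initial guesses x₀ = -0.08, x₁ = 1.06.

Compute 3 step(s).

f(x) = e^x - 3x
x₀ = -0.08, x₁ = 1.06

Secant formula: x_{n+1} = x_n - f(x_n)(x_n - x_{n-1})/(f(x_n) - f(x_{n-1}))

Iteration 1:
  f(-0.080000) = 1.163116
  f(1.060000) = -0.293629
  x_2 = 1.060000 - (-0.293629)×(1.060000 - (-0.080000))/(-0.293629 - 1.163116)
       = 0.830216
Iteration 2:
  f(1.060000) = -0.293629
  f(0.830216) = -0.196834
  x_3 = 0.830216 - (-0.196834)×(0.830216 - 1.060000)/(-0.196834 - (-0.293629))
       = 0.362949
Iteration 3:
  f(0.830216) = -0.196834
  f(0.362949) = 0.348716
  x_4 = 0.362949 - 0.348716×(0.362949 - 0.830216)/(0.348716 - (-0.196834))
       = 0.661626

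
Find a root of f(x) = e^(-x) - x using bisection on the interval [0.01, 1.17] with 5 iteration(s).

f(x) = e^(-x) - x
Initial interval: [0.01, 1.17]

Iteration 1:
  c_1 = (0.010000 + 1.170000)/2 = 0.590000
  f(c_1) = f(0.590000) = -0.035673
  f(a) × f(c) < 0, new interval: [0.010000, 0.590000]
Iteration 2:
  c_2 = (0.010000 + 0.590000)/2 = 0.300000
  f(c_2) = f(0.300000) = 0.440818
  f(a) × f(c) ≥ 0, new interval: [0.300000, 0.590000]
Iteration 3:
  c_3 = (0.300000 + 0.590000)/2 = 0.445000
  f(c_3) = f(0.445000) = 0.195824
  f(a) × f(c) ≥ 0, new interval: [0.445000, 0.590000]
Iteration 4:
  c_4 = (0.445000 + 0.590000)/2 = 0.517500
  f(c_4) = f(0.517500) = 0.078509
  f(a) × f(c) ≥ 0, new interval: [0.517500, 0.590000]
Iteration 5:
  c_5 = (0.517500 + 0.590000)/2 = 0.553750
  f(c_5) = f(0.553750) = 0.021040
  f(a) × f(c) ≥ 0, new interval: [0.553750, 0.590000]

After 5 iteration(s), the approximation is c_5 = 0.553750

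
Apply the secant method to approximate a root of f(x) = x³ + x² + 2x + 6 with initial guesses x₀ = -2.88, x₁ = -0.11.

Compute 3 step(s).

f(x) = x³ + x² + 2x + 6
x₀ = -2.88, x₁ = -0.11

Secant formula: x_{n+1} = x_n - f(x_n)(x_n - x_{n-1})/(f(x_n) - f(x_{n-1}))

Iteration 1:
  f(-2.880000) = -15.353472
  f(-0.110000) = 5.790769
  x_2 = -0.110000 - 5.790769×(-0.110000 - (-2.880000))/(5.790769 - (-15.353472))
       = -0.868619
Iteration 2:
  f(-0.110000) = 5.790769
  f(-0.868619) = 4.361888
  x_3 = -0.868619 - 4.361888×(-0.868619 - (-0.110000))/(4.361888 - 5.790769)
       = -3.184426
Iteration 3:
  f(-0.868619) = 4.361888
  f(-3.184426) = -22.520181
  x_4 = -3.184426 - (-22.520181)×(-3.184426 - (-0.868619))/(-22.520181 - 4.361888)
       = -1.244382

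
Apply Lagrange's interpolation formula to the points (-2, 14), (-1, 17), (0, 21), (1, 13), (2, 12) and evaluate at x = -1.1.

Lagrange interpolation formula:
P(x) = Σ yᵢ × Lᵢ(x)
where Lᵢ(x) = Π_{j≠i} (x - xⱼ)/(xᵢ - xⱼ)

L_0(-1.1) = (-1.1 - (-1))/(-2 - (-1)) × (-1.1 - 0)/(-2 - 0) × (-1.1 - 1)/(-2 - 1) × (-1.1 - 2)/(-2 - 2) = 0.029838
L_1(-1.1) = (-1.1 - (-2))/(-1 - (-2)) × (-1.1 - 0)/(-1 - 0) × (-1.1 - 1)/(-1 - 1) × (-1.1 - 2)/(-1 - 2) = 1.074150
L_2(-1.1) = (-1.1 - (-2))/(0 - (-2)) × (-1.1 - (-1))/(0 - (-1)) × (-1.1 - 1)/(0 - 1) × (-1.1 - 2)/(0 - 2) = -0.146475
L_3(-1.1) = (-1.1 - (-2))/(1 - (-2)) × (-1.1 - (-1))/(1 - (-1)) × (-1.1 - 0)/(1 - 0) × (-1.1 - 2)/(1 - 2) = 0.051150
L_4(-1.1) = (-1.1 - (-2))/(2 - (-2)) × (-1.1 - (-1))/(2 - (-1)) × (-1.1 - 0)/(2 - 0) × (-1.1 - 1)/(2 - 1) = -0.008663

P(-1.1) = 14×L_0(-1.1) + 17×L_1(-1.1) + 21×L_2(-1.1) + 13×L_3(-1.1) + 12×L_4(-1.1)
P(-1.1) = 16.163300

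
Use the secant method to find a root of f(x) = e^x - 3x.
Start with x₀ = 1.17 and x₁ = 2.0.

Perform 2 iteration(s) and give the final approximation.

f(x) = e^x - 3x
x₀ = 1.17, x₁ = 2.0

Secant formula: x_{n+1} = x_n - f(x_n)(x_n - x_{n-1})/(f(x_n) - f(x_{n-1}))

Iteration 1:
  f(1.170000) = -0.288007
  f(2.000000) = 1.389056
  x_2 = 2.000000 - 1.389056×(2.000000 - 1.170000)/(1.389056 - (-0.288007))
       = 1.312538
Iteration 2:
  f(2.000000) = 1.389056
  f(1.312538) = -0.222022
  x_3 = 1.312538 - (-0.222022)×(1.312538 - 2.000000)/(-0.222022 - 1.389056)
       = 1.407277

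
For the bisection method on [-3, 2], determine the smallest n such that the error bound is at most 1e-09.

We need (b-a)/2^n ≤ 1e-09
(2 - (-3))/2^n ≤ 1e-09
5/2^n ≤ 1e-09
2^n ≥ 5000000000
n ≥ log₂(5000000000) = 32.22
n ≥ 33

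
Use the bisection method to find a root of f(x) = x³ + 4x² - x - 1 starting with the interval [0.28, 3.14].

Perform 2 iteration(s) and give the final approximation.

f(x) = x³ + 4x² - x - 1
Initial interval: [0.28, 3.14]

Iteration 1:
  c_1 = (0.280000 + 3.140000)/2 = 1.710000
  f(c_1) = f(1.710000) = 13.986611
  f(a) × f(c) < 0, new interval: [0.280000, 1.710000]
Iteration 2:
  c_2 = (0.280000 + 1.710000)/2 = 0.995000
  f(c_2) = f(0.995000) = 2.950175
  f(a) × f(c) < 0, new interval: [0.280000, 0.995000]

After 2 iteration(s), the approximation is c_2 = 0.995000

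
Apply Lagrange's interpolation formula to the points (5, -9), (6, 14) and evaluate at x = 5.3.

Lagrange interpolation formula:
P(x) = Σ yᵢ × Lᵢ(x)
where Lᵢ(x) = Π_{j≠i} (x - xⱼ)/(xᵢ - xⱼ)

L_0(5.3) = (5.3 - 6)/(5 - 6) = 0.700000
L_1(5.3) = (5.3 - 5)/(6 - 5) = 0.300000

P(5.3) = (-9)×L_0(5.3) + 14×L_1(5.3)
P(5.3) = -2.100000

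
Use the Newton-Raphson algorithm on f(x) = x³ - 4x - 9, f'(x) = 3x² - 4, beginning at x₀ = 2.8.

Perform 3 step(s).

f(x) = x³ - 4x - 9
f'(x) = 3x² - 4
x₀ = 2.8

Newton-Raphson formula: x_{n+1} = x_n - f(x_n)/f'(x_n)

Iteration 1:
  f(2.800000) = 1.752000
  f'(2.800000) = 19.520000
  x_1 = 2.800000 - 1.752000/19.520000 = 2.710246
Iteration 2:
  f(2.710246) = 0.066946
  f'(2.710246) = 18.036299
  x_2 = 2.710246 - 0.066946/18.036299 = 2.706534
Iteration 3:
  f(2.706534) = 0.000112
  f'(2.706534) = 17.975982
  x_3 = 2.706534 - 0.000112/17.975982 = 2.706528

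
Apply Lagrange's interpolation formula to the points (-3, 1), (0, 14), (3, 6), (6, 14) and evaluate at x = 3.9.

Lagrange interpolation formula:
P(x) = Σ yᵢ × Lᵢ(x)
where Lᵢ(x) = Π_{j≠i} (x - xⱼ)/(xᵢ - xⱼ)

L_0(3.9) = (3.9 - 0)/(-3 - 0) × (3.9 - 3)/(-3 - 3) × (3.9 - 6)/(-3 - 6) = 0.045500
L_1(3.9) = (3.9 - (-3))/(0 - (-3)) × (3.9 - 3)/(0 - 3) × (3.9 - 6)/(0 - 6) = -0.241500
L_2(3.9) = (3.9 - (-3))/(3 - (-3)) × (3.9 - 0)/(3 - 0) × (3.9 - 6)/(3 - 6) = 1.046500
L_3(3.9) = (3.9 - (-3))/(6 - (-3)) × (3.9 - 0)/(6 - 0) × (3.9 - 3)/(6 - 3) = 0.149500

P(3.9) = 1×L_0(3.9) + 14×L_1(3.9) + 6×L_2(3.9) + 14×L_3(3.9)
P(3.9) = 5.036500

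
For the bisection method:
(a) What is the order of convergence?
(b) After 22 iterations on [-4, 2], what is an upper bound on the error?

(a) Bisection has linear (order 1) convergence; the error is halved each step.

(b) Error bound = (b-a)/2^n = (2 - (-4))/2^{22}
    = 6/2^{22}

(a) 1 (linear); (b) error ≤ 1.43e-06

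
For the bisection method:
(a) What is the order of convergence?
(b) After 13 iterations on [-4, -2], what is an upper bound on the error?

(a) Bisection has linear (order 1) convergence; the error is halved each step.

(b) Error bound = (b-a)/2^n = (-2 - (-4))/2^{13}
    = 2/2^{13}

(a) 1 (linear); (b) error ≤ 2.44e-04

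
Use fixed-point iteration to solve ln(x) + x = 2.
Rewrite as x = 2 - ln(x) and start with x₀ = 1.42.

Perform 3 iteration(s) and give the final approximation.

Equation: ln(x) + x = 2
Fixed-point form: x = 2 - ln(x)
x₀ = 1.42

x_1 = g(1.420000) = 1.649343
x_2 = g(1.649343) = 1.499623
x_3 = g(1.499623) = 1.594786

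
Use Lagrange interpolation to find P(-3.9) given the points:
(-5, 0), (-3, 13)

Lagrange interpolation formula:
P(x) = Σ yᵢ × Lᵢ(x)
where Lᵢ(x) = Π_{j≠i} (x - xⱼ)/(xᵢ - xⱼ)

L_0(-3.9) = (-3.9 - (-3))/(-5 - (-3)) = 0.450000
L_1(-3.9) = (-3.9 - (-5))/(-3 - (-5)) = 0.550000

P(-3.9) = 0×L_0(-3.9) + 13×L_1(-3.9)
P(-3.9) = 7.150000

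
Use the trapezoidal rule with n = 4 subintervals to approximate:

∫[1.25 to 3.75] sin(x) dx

f(x) = sin(x)
a = 1.25, b = 3.75, n = 4
h = (b - a)/n = 0.625000

Trapezoidal rule: (h/2)[f(x₀) + 2f(x₁) + 2f(x₂) + ... + f(xₙ)]

x_0 = 1.2500, f(x_0) = 0.948985, coefficient = 1
x_1 = 1.8750, f(x_1) = 0.954086, coefficient = 2
x_2 = 2.5000, f(x_2) = 0.598472, coefficient = 2
x_3 = 3.1250, f(x_3) = 0.016592, coefficient = 2
x_4 = 3.7500, f(x_4) = -0.571561, coefficient = 1

I ≈ (0.625000/2) × 3.515723 = 1.098663
Exact value: 1.135882
Error: 0.037218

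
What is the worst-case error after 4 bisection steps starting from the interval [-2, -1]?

Bisection error bound: |error| ≤ (b-a)/2^n
|error| ≤ (-1 - (-2))/2^4 = 1/2^4
|error| ≤ 0.0625000000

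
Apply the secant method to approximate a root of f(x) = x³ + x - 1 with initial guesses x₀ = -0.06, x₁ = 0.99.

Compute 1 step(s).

f(x) = x³ + x - 1
x₀ = -0.06, x₁ = 0.99

Secant formula: x_{n+1} = x_n - f(x_n)(x_n - x_{n-1})/(f(x_n) - f(x_{n-1}))

Iteration 1:
  f(-0.060000) = -1.060216
  f(0.990000) = 0.960299
  x_2 = 0.990000 - 0.960299×(0.990000 - (-0.060000))/(0.960299 - (-1.060216))
       = 0.490962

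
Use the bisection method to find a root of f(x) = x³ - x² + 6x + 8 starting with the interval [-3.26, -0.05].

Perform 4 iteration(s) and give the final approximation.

f(x) = x³ - x² + 6x + 8
Initial interval: [-3.26, -0.05]

Iteration 1:
  c_1 = (-3.260000 + (-0.050000))/2 = -1.655000
  f(c_1) = f(-1.655000) = -9.202111
  f(a) × f(c) ≥ 0, new interval: [-1.655000, -0.050000]
Iteration 2:
  c_2 = (-1.655000 + (-0.050000))/2 = -0.852500
  f(c_2) = f(-0.852500) = 1.538684
  f(a) × f(c) < 0, new interval: [-1.655000, -0.852500]
Iteration 3:
  c_3 = (-1.655000 + (-0.852500))/2 = -1.253750
  f(c_3) = f(-1.253750) = -3.065145
  f(a) × f(c) ≥ 0, new interval: [-1.253750, -0.852500]
Iteration 4:
  c_4 = (-1.253750 + (-0.852500))/2 = -1.053125
  f(c_4) = f(-1.053125) = -0.595814
  f(a) × f(c) ≥ 0, new interval: [-1.053125, -0.852500]

After 4 iteration(s), the approximation is c_4 = -1.053125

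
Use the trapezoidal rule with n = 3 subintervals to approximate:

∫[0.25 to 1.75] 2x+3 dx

f(x) = 2x+3
a = 0.25, b = 1.75, n = 3
h = (b - a)/n = 0.500000

Trapezoidal rule: (h/2)[f(x₀) + 2f(x₁) + 2f(x₂) + ... + f(xₙ)]

x_0 = 0.2500, f(x_0) = 3.500000, coefficient = 1
x_1 = 0.7500, f(x_1) = 4.500000, coefficient = 2
x_2 = 1.2500, f(x_2) = 5.500000, coefficient = 2
x_3 = 1.7500, f(x_3) = 6.500000, coefficient = 1

I ≈ (0.500000/2) × 30.000000 = 7.500000
Exact value: 7.500000
Error: 0.000000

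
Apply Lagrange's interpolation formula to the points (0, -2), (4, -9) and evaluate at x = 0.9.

Lagrange interpolation formula:
P(x) = Σ yᵢ × Lᵢ(x)
where Lᵢ(x) = Π_{j≠i} (x - xⱼ)/(xᵢ - xⱼ)

L_0(0.9) = (0.9 - 4)/(0 - 4) = 0.775000
L_1(0.9) = (0.9 - 0)/(4 - 0) = 0.225000

P(0.9) = (-2)×L_0(0.9) + (-9)×L_1(0.9)
P(0.9) = -3.575000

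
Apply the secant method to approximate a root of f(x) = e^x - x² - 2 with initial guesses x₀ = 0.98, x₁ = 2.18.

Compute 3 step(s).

f(x) = e^x - x² - 2
x₀ = 0.98, x₁ = 2.18

Secant formula: x_{n+1} = x_n - f(x_n)(x_n - x_{n-1})/(f(x_n) - f(x_{n-1}))

Iteration 1:
  f(0.980000) = -0.295944
  f(2.180000) = 2.093906
  x_2 = 2.180000 - 2.093906×(2.180000 - 0.980000)/(2.093906 - (-0.295944))
       = 1.128600
Iteration 2:
  f(2.180000) = 2.093906
  f(1.128600) = -0.182412
  x_3 = 1.128600 - (-0.182412)×(1.128600 - 2.180000)/(-0.182412 - 2.093906)
       = 1.212854
Iteration 3:
  f(1.128600) = -0.182412
  f(1.212854) = -0.107946
  x_4 = 1.212854 - (-0.107946)×(1.212854 - 1.128600)/(-0.107946 - (-0.182412))
       = 1.334987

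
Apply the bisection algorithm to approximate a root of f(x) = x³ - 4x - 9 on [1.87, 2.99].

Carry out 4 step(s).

f(x) = x³ - 4x - 9
Initial interval: [1.87, 2.99]

Iteration 1:
  c_1 = (1.870000 + 2.990000)/2 = 2.430000
  f(c_1) = f(2.430000) = -4.371093
  f(a) × f(c) ≥ 0, new interval: [2.430000, 2.990000]
Iteration 2:
  c_2 = (2.430000 + 2.990000)/2 = 2.710000
  f(c_2) = f(2.710000) = 0.062511
  f(a) × f(c) < 0, new interval: [2.430000, 2.710000]
Iteration 3:
  c_3 = (2.430000 + 2.710000)/2 = 2.570000
  f(c_3) = f(2.570000) = -2.305407
  f(a) × f(c) ≥ 0, new interval: [2.570000, 2.710000]
Iteration 4:
  c_4 = (2.570000 + 2.710000)/2 = 2.640000
  f(c_4) = f(2.640000) = -1.160256
  f(a) × f(c) ≥ 0, new interval: [2.640000, 2.710000]

After 4 iteration(s), the approximation is c_4 = 2.640000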